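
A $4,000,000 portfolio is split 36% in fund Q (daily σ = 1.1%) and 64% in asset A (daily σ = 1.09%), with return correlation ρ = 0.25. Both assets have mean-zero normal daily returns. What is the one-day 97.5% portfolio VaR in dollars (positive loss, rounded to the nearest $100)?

$69,300

σ_p² = 0.36²·1.1² + 0.64²·1.09² + 2·0.25·0.36·0.64·1.1·1.09 = 0.7816 (%²).
σ_p = √0.7816 = 0.884%.
At 97.5%, z = 1.960.
VaR = 1.960 × 0.884% = 1.733%; on $4,000,000 that is $69,320.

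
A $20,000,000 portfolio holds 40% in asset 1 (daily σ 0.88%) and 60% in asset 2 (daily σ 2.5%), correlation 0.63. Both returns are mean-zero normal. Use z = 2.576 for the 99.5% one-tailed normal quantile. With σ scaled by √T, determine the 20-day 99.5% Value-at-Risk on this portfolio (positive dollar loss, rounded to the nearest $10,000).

$4,020,000

σ_p = √(0.4²·0.88² + 0.6²·2.5² + 2·0.63·0.4·0.6·0.88·2.5) = 1.743%.
σ_{20d} = 1.743% × √20 = 7.795%.
VaR = 2.576 × 7.795% = 20.080%; on $20,000,000 that is $4,016,000.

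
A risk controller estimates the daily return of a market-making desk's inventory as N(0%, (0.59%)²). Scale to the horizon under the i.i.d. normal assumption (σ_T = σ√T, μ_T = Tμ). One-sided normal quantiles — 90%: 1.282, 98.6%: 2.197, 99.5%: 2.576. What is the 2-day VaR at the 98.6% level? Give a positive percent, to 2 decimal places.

1.83%

σ_{2d} = 0.59% × √2 = 0.834%.
VaR = 2.197 × 0.834% = 1.832%.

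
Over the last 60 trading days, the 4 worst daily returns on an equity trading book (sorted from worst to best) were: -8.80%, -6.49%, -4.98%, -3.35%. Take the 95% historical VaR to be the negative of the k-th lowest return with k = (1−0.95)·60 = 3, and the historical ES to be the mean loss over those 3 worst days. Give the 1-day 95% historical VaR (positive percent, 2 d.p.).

k = 3; the 3rd lowest return is -4.98%, so VaR = 4.98%.

4.98%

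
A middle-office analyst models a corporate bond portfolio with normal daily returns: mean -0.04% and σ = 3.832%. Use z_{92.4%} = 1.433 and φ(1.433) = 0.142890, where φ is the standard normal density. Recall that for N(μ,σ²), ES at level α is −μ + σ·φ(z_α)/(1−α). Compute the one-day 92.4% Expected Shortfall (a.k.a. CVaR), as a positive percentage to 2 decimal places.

7.24%

Tail multiplier: φ(z)/(1−α) = 0.142890 / 0.076 = 1.880.
ES = −(-0.04%) + 3.832% × 1.880 = 7.244%.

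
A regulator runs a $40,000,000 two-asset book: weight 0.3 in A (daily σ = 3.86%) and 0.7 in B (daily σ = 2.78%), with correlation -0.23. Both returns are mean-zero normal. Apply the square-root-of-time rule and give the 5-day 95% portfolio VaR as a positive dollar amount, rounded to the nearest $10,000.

σ_p = √(0.3²·3.86² + 0.7²·2.78² + 2·-0.23·0.3·0.7·3.86·2.78) = 2.023%.
σ_{5d} = 2.023% × √5 = 4.524%.
z(95%) = 1.645.
VaR = 1.645 × 4.524% = 7.442%; on $40,000,000 that is $2,976,800.

$2,980,000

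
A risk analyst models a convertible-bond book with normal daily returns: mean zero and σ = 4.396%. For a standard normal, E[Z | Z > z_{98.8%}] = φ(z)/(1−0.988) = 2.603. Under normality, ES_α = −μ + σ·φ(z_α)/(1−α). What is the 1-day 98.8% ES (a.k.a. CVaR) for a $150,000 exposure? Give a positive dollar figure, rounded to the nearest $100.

ES = 4.396% × 2.603 = 11.443%.
On $150,000: 0.11443 × $150,000 = $17,164.

$17,200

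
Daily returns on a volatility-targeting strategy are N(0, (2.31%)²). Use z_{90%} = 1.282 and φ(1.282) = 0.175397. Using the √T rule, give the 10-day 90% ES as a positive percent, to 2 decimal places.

σ_{10d} = 2.31% × √10 = 7.305%.
ES multiplier = φ(z)/(1−α) = 0.175397/0.1 = 1.754.
ES = 7.305% × 1.754 = 12.813%.

12.81%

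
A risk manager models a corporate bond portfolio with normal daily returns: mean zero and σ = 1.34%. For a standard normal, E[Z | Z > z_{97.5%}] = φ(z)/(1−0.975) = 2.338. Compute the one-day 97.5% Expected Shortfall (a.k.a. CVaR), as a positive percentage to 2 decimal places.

ES = 1.34% × 2.338 = 3.133%.

3.13%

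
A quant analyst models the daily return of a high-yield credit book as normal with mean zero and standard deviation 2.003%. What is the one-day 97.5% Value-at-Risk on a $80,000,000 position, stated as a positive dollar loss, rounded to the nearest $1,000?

$3,141,000

At 97.5% one-sided, z = 1.960.
VaR = z·σ = 1.960 × 2.003% = 3.926%.
On $80,000,000: 0.03926 × $80,000,000 = $3,140,800.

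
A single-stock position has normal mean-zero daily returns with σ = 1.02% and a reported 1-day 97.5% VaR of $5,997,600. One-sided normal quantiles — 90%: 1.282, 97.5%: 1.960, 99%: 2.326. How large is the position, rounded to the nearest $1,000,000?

$300,000,000

VaR as a fraction of value: z·σ = 1.960 × 1.02% = 1.9992%.
Position = $5,997,600 / 0.019992 = $300,000,000.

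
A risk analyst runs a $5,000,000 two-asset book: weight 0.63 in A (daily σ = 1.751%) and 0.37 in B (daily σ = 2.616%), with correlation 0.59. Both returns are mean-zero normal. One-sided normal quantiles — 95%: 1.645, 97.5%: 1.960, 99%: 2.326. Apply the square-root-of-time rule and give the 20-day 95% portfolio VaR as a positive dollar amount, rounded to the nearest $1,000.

σ_p = √(0.63²·1.751² + 0.37²·2.616² + 2·0.59·0.63·0.37·1.751·2.616) = 1.848%.
σ_{20d} = 1.848% × √20 = 8.265%.
VaR = 1.645 × 8.265% = 13.596%; on $5,000,000 that is $679,800.

$680,000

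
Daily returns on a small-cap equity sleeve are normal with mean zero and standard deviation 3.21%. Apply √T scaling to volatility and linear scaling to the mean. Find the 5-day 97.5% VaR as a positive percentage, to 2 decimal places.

14.07%

At 97.5%, z = 1.960.
σ_{5d} = 3.21% × √5 = 7.178%.
VaR = 1.960 × 7.178% = 14.069%.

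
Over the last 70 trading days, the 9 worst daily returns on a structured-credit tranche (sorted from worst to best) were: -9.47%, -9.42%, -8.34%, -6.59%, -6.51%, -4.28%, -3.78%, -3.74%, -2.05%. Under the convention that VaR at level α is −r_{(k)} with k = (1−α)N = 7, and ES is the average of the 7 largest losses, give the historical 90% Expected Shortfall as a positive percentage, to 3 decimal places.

6.913%

The 7 worst returns sum to -48.39%.
ES = −(-48.39%) / 7 = 6.9128…% ≈ 6.913%.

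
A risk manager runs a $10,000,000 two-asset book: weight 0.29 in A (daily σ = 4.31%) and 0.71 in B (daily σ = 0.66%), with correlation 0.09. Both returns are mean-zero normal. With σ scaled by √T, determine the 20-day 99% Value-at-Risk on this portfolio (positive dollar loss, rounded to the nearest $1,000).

$1,429,000

σ_p = √(0.29²·4.31² + 0.71²·0.66² + 2·0.09·0.29·0.71·4.31·0.66) = 1.374%.
σ_{20d} = 1.374% × √20 = 6.145%.
z(99%) = 2.326.
VaR = 2.326 × 6.145% = 14.293%; on $10,000,000 that is $1,429,300.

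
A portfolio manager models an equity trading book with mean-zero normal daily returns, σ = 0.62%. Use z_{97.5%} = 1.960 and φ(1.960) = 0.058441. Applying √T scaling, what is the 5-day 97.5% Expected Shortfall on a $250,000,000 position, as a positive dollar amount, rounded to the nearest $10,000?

$8,100,000

σ_{5d} = 0.62% × √5 = 1.386%.
ES multiplier = φ(z)/(1−α) = 0.058441/0.025 = 2.338.
ES = 1.386% × 2.338 = 3.240%; on $250,000,000: $8,100,000.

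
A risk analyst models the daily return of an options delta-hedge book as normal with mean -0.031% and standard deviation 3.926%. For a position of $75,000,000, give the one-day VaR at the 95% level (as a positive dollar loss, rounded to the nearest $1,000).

At 95% one-sided, z = 1.645.
VaR = −μ + z·σ = −(-0.031%) + 1.645 × 3.926% = 6.489%.
On $75,000,000: 0.06489 × $75,000,000 = $4,866,750.

$4,867,000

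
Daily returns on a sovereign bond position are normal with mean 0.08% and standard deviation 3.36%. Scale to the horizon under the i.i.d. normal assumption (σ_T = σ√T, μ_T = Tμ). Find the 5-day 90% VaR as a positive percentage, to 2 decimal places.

9.23%

At 90%, z = 1.282.
σ_{5d} = 3.36% × √5 = 7.513%; μ_{5d} = 5 × 0.08% = 0.400%.
VaR = −(0.400%) + 1.282 × 7.513% = 9.232%.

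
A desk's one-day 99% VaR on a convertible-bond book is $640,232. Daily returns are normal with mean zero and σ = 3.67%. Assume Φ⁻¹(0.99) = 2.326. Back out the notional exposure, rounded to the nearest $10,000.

$7,500,000

VaR as a fraction of value: z·σ = 2.326 × 3.67% = 8.53642%.
Position = $640,232 / 0.0853642 = $7,500,006.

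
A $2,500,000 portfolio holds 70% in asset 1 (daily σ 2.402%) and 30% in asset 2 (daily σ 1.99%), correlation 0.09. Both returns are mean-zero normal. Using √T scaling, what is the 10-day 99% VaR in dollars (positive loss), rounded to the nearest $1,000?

σ_p = √(0.7²·2.402² + 0.3²·1.99² + 2·0.09·0.7·0.3·2.402·1.99) = 1.834%.
σ_{10d} = 1.834% × √10 = 5.800%.
z(99%) = 2.326.
VaR = 2.326 × 5.800% = 13.491%; on $2,500,000 that is $337,275.

$337,000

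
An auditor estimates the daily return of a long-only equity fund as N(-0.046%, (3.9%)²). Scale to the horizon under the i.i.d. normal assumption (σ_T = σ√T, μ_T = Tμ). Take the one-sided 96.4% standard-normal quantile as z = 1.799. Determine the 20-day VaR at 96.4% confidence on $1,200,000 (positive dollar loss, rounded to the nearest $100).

σ_{20d} = 3.9% × √20 = 17.441%; μ_{20d} = 20 × -0.046% = -0.920%.
VaR = −(-0.920%) + 1.799 × 17.441% = 32.296%.
On $1,200,000: 0.32296 × $1,200,000 = $387,552.

$387,600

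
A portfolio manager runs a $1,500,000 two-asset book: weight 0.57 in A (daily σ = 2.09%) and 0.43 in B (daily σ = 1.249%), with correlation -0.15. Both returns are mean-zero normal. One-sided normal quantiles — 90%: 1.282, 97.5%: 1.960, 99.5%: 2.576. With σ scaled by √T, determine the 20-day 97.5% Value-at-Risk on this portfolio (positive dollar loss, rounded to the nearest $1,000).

$162,000

σ_p = √(0.57²·2.09² + 0.43²·1.249² + 2·-0.15·0.57·0.43·2.09·1.249) = 1.231%.
σ_{20d} = 1.231% × √20 = 5.505%.
VaR = 1.960 × 5.505% = 10.790%; on $1,500,000 that is $161,850.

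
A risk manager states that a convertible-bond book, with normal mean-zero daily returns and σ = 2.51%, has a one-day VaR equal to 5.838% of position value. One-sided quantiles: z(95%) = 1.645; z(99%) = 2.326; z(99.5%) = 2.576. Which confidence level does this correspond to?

Implied z = VaR/σ = 5.838 / 2.51 = 2.326.
This matches z(99%) = 2.326.

99%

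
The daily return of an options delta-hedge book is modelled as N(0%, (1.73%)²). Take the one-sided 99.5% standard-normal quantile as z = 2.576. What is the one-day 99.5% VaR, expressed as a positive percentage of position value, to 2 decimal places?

VaR = z·σ = 2.576 × 1.73% = 4.456%.

4.46%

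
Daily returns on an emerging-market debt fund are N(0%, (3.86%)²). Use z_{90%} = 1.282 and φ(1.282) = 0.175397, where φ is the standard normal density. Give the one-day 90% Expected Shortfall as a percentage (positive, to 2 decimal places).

Tail multiplier: φ(z)/(1−α) = 0.175397 / 0.1 = 1.754.
ES = 3.86% × 1.754 = 6.770%.

6.77%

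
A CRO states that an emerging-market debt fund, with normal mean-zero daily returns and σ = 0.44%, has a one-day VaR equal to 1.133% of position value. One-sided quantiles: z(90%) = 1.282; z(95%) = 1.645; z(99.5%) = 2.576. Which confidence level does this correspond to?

99.5%

Implied z = VaR/σ = 1.133 / 0.44 = 2.575.
This matches z(99.5%) = 2.576.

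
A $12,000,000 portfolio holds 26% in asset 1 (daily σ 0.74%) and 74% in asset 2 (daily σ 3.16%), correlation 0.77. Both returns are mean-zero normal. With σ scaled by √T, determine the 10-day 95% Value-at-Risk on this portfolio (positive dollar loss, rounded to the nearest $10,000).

$1,550,000

σ_p = √(0.26²·0.74² + 0.74²·3.16² + 2·0.77·0.26·0.74·0.74·3.16) = 2.490%.
σ_{10d} = 2.490% × √10 = 7.874%.
z(95%) = 1.645.
VaR = 1.645 × 7.874% = 12.953%; on $12,000,000 that is $1,554,360.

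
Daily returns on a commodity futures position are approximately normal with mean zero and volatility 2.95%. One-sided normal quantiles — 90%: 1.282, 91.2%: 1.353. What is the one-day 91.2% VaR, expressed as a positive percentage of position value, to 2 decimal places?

VaR = z·σ = 1.353 × 2.95% = 3.991%.

3.99%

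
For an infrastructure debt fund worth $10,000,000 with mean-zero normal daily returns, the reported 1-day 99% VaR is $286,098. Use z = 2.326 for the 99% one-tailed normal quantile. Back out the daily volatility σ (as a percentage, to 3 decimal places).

VaR as a fraction: $286,098 / $10,000,000 = 2.861%.
σ = VaR / z = 2.861% / 2.326 = 1.230%.

1.230%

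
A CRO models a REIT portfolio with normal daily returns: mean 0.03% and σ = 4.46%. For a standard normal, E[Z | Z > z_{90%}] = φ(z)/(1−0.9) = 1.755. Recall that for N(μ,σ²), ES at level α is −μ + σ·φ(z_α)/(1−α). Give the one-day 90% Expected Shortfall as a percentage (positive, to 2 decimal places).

ES = −(0.03%) + 4.46% × 1.755 = 7.797%.

7.80%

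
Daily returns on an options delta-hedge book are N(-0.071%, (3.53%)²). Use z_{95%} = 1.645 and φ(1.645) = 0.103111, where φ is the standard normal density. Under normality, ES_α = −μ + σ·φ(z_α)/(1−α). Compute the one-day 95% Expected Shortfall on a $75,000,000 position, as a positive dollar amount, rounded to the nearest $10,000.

Tail multiplier: φ(z)/(1−α) = 0.103111 / 0.05 = 2.062.
ES = −(-0.071%) + 3.53% × 2.062 = 7.350%.
On $75,000,000: 0.07350 × $75,000,000 = $5,512,500.

$5,510,000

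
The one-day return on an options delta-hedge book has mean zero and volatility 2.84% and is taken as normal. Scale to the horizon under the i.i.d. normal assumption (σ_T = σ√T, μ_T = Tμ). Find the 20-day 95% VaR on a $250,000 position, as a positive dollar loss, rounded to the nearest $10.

$52,230

At 95%, z = 1.645.
σ_{20d} = 2.84% × √20 = 12.701%.
VaR = 1.645 × 12.701% = 20.893%.
On $250,000: 0.20893 × $250,000 = $52,232.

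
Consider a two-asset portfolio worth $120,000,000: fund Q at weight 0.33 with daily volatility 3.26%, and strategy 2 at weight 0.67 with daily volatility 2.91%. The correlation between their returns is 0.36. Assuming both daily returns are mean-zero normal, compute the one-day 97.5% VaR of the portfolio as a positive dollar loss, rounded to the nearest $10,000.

σ_p² = 0.33²·3.26² + 0.67²·2.91² + 2·0.36·0.33·0.67·3.26·2.91 = 6.4689 (%²).
σ_p = √6.4689 = 2.543%.
At 97.5%, z = 1.960.
VaR = 1.960 × 2.543% = 4.984%; on $120,000,000 that is $5,980,800.

$5,980,000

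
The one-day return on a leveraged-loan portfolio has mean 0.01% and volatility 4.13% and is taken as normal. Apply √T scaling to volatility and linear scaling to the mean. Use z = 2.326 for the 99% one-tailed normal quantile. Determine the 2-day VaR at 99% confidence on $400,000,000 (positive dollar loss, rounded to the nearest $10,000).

σ_{2d} = 4.13% × √2 = 5.841%; μ_{2d} = 2 × 0.01% = 0.020%.
VaR = −(0.020%) + 2.326 × 5.841% = 13.566%.
On $400,000,000: 0.13566 × $400,000,000 = $54,264,000.

$54,260,000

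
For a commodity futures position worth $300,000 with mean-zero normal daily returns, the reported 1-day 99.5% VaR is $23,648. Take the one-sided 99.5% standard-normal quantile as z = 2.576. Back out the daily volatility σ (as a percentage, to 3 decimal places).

3.060%

VaR as a fraction: $23,648 / $300,000 = 7.883%.
σ = VaR / z = 7.883% / 2.576 = 3.060%.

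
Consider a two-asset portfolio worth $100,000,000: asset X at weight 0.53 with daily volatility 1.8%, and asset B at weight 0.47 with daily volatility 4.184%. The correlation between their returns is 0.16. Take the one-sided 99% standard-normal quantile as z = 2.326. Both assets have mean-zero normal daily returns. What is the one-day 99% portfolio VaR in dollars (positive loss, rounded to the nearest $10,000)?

σ_p² = 0.53²·1.8² + 0.47²·4.184² + 2·0.16·0.53·0.47·1.8·4.184 = 5.3775 (%²).
σ_p = √5.3775 = 2.319%.
VaR = 2.326 × 2.319% = 5.394%; on $100,000,000 that is $5,394,000.

$5,390,000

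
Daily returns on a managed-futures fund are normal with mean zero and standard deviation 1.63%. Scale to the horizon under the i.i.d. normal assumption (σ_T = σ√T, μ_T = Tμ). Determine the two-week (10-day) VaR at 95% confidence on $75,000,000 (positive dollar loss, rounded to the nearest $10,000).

$6,360,000

At 95%, z = 1.645.
σ_{10d} = 1.63% × √10 = 5.155%.
VaR = 1.645 × 5.155% = 8.480%.
On $75,000,000: 0.08480 × $75,000,000 = $6,360,000.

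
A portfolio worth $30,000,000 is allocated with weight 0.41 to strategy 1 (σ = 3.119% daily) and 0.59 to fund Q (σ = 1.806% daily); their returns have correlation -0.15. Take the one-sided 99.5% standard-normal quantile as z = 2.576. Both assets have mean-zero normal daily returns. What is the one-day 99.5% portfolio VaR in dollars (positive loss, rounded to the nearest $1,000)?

$1,188,000

σ_p² = 0.41²·3.119² + 0.59²·1.806² + 2·-0.15·0.41·0.59·3.119·1.806 = 2.3619 (%²).
σ_p = √2.3619 = 1.537%.
VaR = 2.576 × 1.537% = 3.959%; on $30,000,000 that is $1,187,700.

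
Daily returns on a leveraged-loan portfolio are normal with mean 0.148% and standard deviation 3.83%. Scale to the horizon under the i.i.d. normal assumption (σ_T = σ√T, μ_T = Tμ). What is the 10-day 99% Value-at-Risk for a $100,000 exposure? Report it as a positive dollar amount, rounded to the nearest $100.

$26,700

At 99%, z = 2.326.
σ_{10d} = 3.83% × √10 = 12.112%; μ_{10d} = 10 × 0.148% = 1.480%.
VaR = −(1.480%) + 2.326 × 12.112% = 26.693%.
On $100,000: 0.26693 × $100,000 = $26,693.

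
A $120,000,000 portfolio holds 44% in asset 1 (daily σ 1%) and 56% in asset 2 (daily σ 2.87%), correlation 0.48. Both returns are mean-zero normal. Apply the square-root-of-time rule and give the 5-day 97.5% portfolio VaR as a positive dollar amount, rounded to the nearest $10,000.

σ_p = √(0.44²·1² + 0.56²·2.87² + 2·0.48·0.44·0.56·1·2.87) = 1.859%.
σ_{5d} = 1.859% × √5 = 4.157%.
z(97.5%) = 1.960.
VaR = 1.960 × 4.157% = 8.148%; on $120,000,000 that is $9,777,600.

$9,780,000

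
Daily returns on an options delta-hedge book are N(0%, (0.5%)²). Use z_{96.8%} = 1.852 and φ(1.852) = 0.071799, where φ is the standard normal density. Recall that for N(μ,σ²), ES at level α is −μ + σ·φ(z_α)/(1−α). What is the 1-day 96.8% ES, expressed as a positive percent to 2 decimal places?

1.12%

Tail multiplier: φ(z)/(1−α) = 0.071799 / 0.032 = 2.244.
ES = 0.5% × 2.244 = 1.122%.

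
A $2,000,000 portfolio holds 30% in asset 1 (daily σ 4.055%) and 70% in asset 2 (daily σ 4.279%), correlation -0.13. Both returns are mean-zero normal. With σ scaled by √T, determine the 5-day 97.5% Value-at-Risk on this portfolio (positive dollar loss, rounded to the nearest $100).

$270,200

σ_p = √(0.3²·4.055² + 0.7²·4.279² + 2·-0.13·0.3·0.7·4.055·4.279) = 3.083%.
σ_{5d} = 3.083% × √5 = 6.894%.
z(97.5%) = 1.960.
VaR = 1.960 × 6.894% = 13.512%; on $2,000,000 that is $270,240.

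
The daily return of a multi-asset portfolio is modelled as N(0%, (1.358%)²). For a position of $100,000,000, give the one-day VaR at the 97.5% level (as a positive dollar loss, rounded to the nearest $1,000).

$2,662,000

At 97.5% one-sided, z = 1.960.
VaR = z·σ = 1.960 × 1.358% = 2.662%.
On $100,000,000: 0.02662 × $100,000,000 = $2,662,000.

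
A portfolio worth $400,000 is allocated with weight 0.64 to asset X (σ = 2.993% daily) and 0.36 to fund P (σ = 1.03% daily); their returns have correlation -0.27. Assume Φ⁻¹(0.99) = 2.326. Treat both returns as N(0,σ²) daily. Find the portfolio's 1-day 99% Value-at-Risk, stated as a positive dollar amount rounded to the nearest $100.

$17,200

σ_p² = 0.64²·2.993² + 0.36²·1.03² + 2·-0.27·0.64·0.36·2.993·1.03 = 3.4232 (%²).
σ_p = √3.4232 = 1.850%.
VaR = 2.326 × 1.850% = 4.303%; on $400,000 that is $17,212.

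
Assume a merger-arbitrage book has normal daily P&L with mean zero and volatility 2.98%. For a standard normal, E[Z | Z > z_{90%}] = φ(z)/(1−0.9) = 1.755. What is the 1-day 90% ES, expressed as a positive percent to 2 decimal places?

ES = 2.98% × 1.755 = 5.230%.

5.23%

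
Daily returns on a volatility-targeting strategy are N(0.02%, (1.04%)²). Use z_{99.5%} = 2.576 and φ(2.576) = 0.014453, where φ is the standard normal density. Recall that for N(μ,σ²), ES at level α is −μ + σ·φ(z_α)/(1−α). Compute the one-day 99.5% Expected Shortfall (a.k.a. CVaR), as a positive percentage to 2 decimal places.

Tail multiplier: φ(z)/(1−α) = 0.014453 / 0.005 = 2.891.
ES = −(0.02%) + 1.04% × 2.891 = 2.987%.

2.99%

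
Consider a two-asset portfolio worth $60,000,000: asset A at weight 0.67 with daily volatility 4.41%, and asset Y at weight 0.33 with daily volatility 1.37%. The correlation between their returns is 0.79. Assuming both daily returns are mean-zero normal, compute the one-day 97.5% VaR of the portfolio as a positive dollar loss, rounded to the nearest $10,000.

σ_p² = 0.67²·4.41² + 0.33²·1.37² + 2·0.79·0.67·0.33·4.41·1.37 = 11.0452 (%²).
σ_p = √11.0452 = 3.323%.
At 97.5%, z = 1.960.
VaR = 1.960 × 3.323% = 6.513%; on $60,000,000 that is $3,907,800.

$3,910,000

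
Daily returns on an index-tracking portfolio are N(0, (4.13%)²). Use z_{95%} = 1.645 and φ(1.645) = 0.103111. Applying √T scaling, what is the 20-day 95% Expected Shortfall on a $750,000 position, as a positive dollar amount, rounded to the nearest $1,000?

$286,000

σ_{20d} = 4.13% × √20 = 18.470%.
ES multiplier = φ(z)/(1−α) = 0.103111/0.05 = 2.062.
ES = 18.470% × 2.062 = 38.085%; on $750,000: $285,638.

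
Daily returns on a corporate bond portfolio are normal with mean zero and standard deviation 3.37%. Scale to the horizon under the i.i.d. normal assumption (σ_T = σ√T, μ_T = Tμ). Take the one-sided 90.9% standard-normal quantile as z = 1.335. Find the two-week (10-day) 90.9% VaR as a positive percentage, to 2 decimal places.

σ_{10d} = 3.37% × √10 = 10.657%.
VaR = 1.335 × 10.657% = 14.227%.

14.23%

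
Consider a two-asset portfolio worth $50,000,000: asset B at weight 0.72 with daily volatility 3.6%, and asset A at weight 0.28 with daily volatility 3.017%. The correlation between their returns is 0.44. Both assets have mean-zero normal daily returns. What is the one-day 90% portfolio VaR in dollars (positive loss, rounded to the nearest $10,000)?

σ_p² = 0.72²·3.6² + 0.28²·3.017² + 2·0.44·0.72·0.28·3.6·3.017 = 9.3589 (%²).
σ_p = √9.3589 = 3.059%.
At 90%, z = 1.282.
VaR = 1.282 × 3.059% = 3.922%; on $50,000,000 that is $1,961,000.

$1,960,000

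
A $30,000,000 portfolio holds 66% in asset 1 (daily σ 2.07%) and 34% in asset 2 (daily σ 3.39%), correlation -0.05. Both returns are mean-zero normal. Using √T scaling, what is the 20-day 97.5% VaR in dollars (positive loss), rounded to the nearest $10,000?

σ_p = √(0.66²·2.07² + 0.34²·3.39² + 2·-0.05·0.66·0.34·2.07·3.39) = 1.743%.
σ_{20d} = 1.743% × √20 = 7.795%.
z(97.5%) = 1.960.
VaR = 1.960 × 7.795% = 15.278%; on $30,000,000 that is $4,583,400.

$4,580,000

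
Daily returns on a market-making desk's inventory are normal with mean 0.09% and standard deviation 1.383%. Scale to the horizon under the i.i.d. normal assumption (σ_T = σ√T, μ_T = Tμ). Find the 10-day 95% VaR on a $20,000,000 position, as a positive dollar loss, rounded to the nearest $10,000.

At 95%, z = 1.645.
σ_{10d} = 1.383% × √10 = 4.373%; μ_{10d} = 10 × 0.09% = 0.900%.
VaR = −(0.900%) + 1.645 × 4.373% = 6.294%.
On $20,000,000: 0.06294 × $20,000,000 = $1,258,800.

$1,260,000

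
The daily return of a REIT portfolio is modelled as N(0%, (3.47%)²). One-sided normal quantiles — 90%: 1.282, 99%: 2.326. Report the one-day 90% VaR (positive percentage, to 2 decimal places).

VaR = z·σ = 1.282 × 3.47% = 4.449%.

4.45%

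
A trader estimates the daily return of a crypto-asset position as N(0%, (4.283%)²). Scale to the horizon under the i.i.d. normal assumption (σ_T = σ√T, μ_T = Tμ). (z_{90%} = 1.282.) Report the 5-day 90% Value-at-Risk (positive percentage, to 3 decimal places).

σ_{5d} = 4.283% × √5 = 9.577%.
VaR = 1.282 × 9.577% = 12.278%.

12.278%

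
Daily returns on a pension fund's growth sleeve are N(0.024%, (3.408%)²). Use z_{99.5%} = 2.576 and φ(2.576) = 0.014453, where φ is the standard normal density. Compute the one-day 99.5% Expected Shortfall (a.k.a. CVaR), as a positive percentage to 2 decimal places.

Tail multiplier: φ(z)/(1−α) = 0.014453 / 0.005 = 2.891.
ES = −(0.024%) + 3.408% × 2.891 = 9.829%.

9.83%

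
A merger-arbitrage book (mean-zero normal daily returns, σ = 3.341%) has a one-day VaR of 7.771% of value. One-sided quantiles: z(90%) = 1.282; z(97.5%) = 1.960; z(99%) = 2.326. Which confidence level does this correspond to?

Implied z = VaR/σ = 7.771 / 3.341 = 2.326.
This matches z(99%) = 2.326.

99%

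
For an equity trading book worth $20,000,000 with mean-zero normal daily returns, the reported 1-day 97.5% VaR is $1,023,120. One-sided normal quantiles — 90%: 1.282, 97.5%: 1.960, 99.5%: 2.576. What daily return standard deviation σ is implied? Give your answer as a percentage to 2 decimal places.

VaR as a fraction: $1,023,120 / $20,000,000 = 5.116%.
σ = VaR / z = 5.116% / 1.960 = 2.610%.

2.61%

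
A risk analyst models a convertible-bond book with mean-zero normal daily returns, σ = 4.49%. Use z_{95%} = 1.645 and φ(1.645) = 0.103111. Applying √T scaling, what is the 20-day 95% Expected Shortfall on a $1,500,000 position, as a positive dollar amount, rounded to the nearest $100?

σ_{20d} = 4.49% × √20 = 20.080%.
ES multiplier = φ(z)/(1−α) = 0.103111/0.05 = 2.062.
ES = 20.080% × 2.062 = 41.405%; on $1,500,000: $621,075.

$621,100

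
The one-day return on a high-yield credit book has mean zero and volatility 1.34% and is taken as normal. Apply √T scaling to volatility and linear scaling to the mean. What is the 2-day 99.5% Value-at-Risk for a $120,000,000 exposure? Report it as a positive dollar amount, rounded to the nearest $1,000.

$5,858,000

At 99.5%, z = 2.576.
σ_{2d} = 1.34% × √2 = 1.895%.
VaR = 2.576 × 1.895% = 4.882%.
On $120,000,000: 0.04882 × $120,000,000 = $5,858,400.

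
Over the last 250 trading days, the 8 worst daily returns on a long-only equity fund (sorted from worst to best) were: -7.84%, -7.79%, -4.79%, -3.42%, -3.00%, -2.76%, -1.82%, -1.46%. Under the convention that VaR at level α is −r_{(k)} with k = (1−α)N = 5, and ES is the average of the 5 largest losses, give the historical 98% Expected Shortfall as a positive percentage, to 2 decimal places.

The 5 worst returns sum to -26.84%.
ES = −(-26.84%) / 5 = 5.368% ≈ 5.37%.

5.37%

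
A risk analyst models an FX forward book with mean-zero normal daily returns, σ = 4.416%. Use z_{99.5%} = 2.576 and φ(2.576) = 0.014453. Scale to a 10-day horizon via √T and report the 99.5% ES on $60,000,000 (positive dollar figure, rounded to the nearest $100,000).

$24,200,000

σ_{10d} = 4.416% × √10 = 13.965%.
ES multiplier = φ(z)/(1−α) = 0.014453/0.005 = 2.891.
ES = 13.965% × 2.891 = 40.373%; on $60,000,000: $24,223,800.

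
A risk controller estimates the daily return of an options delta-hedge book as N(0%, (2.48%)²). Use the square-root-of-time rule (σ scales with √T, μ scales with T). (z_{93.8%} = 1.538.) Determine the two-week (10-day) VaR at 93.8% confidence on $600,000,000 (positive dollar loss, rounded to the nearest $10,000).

$72,370,000

σ_{10d} = 2.48% × √10 = 7.842%.
VaR = 1.538 × 7.842% = 12.061%.
On $600,000,000: 0.12061 × $600,000,000 = $72,366,000.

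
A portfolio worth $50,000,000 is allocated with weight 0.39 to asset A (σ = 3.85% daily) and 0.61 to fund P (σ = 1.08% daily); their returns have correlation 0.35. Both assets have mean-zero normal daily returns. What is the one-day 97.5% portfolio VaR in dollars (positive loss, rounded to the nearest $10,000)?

σ_p² = 0.39²·3.85² + 0.61²·1.08² + 2·0.35·0.39·0.61·3.85·1.08 = 3.3810 (%²).
σ_p = √3.3810 = 1.839%.
At 97.5%, z = 1.960.
VaR = 1.960 × 1.839% = 3.604%; on $50,000,000 that is $1,802,000.

$1,800,000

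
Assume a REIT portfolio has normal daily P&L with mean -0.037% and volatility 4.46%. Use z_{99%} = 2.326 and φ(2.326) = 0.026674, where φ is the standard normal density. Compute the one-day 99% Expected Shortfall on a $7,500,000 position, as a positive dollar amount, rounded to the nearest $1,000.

Tail multiplier: φ(z)/(1−α) = 0.026674 / 0.01 = 2.667.
ES = −(-0.037%) + 4.46% × 2.667 = 11.932%.
On $7,500,000: 0.11932 × $7,500,000 = $894,900.

$895,000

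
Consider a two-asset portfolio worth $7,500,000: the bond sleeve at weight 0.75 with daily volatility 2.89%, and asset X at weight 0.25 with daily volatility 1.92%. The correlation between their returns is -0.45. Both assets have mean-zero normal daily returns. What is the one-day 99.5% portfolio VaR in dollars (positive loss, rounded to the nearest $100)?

$386,000

σ_p² = 0.75²·2.89² + 0.25²·1.92² + 2·-0.45·0.75·0.25·2.89·1.92 = 3.9921 (%²).
σ_p = √3.9921 = 1.998%.
At 99.5%, z = 2.576.
VaR = 2.576 × 1.998% = 5.147%; on $7,500,000 that is $386,025.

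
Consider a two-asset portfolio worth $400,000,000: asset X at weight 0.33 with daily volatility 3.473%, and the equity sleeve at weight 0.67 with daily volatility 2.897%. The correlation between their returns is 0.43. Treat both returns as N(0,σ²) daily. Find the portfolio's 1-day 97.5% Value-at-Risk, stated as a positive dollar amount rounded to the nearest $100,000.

σ_p² = 0.33²·3.473² + 0.67²·2.897² + 2·0.43·0.33·0.67·3.473·2.897 = 6.9941 (%²).
σ_p = √6.9941 = 2.645%.
At 97.5%, z = 1.960.
VaR = 1.960 × 2.645% = 5.184%; on $400,000,000 that is $20,736,000.

$20,700,000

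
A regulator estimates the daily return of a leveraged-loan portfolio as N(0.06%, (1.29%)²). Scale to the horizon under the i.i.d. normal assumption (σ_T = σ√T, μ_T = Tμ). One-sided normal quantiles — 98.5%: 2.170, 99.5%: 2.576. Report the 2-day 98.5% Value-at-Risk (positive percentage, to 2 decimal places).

3.84%

σ_{2d} = 1.29% × √2 = 1.824%; μ_{2d} = 2 × 0.06% = 0.120%.
VaR = −(0.120%) + 2.170 × 1.824% = 3.838%.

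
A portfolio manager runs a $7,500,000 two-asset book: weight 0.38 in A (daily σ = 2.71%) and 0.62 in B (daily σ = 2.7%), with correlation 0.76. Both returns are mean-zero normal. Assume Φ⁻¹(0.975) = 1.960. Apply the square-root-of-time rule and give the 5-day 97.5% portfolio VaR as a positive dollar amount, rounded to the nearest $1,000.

σ_p = √(0.38²·2.71² + 0.62²·2.7² + 2·0.76·0.38·0.62·2.71·2.7) = 2.546%.
σ_{5d} = 2.546% × √5 = 5.693%.
VaR = 1.960 × 5.693% = 11.158%; on $7,500,000 that is $836,850.

$837,000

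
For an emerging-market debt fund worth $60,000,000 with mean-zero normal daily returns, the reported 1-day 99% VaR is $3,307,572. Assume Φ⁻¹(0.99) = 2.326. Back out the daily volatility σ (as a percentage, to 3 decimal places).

2.370%

VaR as a fraction: $3,307,572 / $60,000,000 = 5.513%.
σ = VaR / z = 5.513% / 2.326 = 2.370%.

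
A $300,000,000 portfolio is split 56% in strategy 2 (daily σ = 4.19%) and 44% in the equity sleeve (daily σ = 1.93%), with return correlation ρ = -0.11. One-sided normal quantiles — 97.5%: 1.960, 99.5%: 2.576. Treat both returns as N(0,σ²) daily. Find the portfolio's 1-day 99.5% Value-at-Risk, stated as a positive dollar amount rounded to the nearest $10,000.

$18,590,000

σ_p² = 0.56²·4.19² + 0.44²·1.93² + 2·-0.11·0.56·0.44·4.19·1.93 = 5.7884 (%²).
σ_p = √5.7884 = 2.406%.
VaR = 2.576 × 2.406% = 6.198%; on $300,000,000 that is $18,594,000.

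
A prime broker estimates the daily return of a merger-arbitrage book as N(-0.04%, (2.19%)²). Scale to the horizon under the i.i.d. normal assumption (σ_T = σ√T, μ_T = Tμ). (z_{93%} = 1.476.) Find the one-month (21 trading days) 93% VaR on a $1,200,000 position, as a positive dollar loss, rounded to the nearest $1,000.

$188,000

σ_{21d} = 2.19% × √21 = 10.036%; μ_{21d} = 21 × -0.04% = -0.840%.
VaR = −(-0.840%) + 1.476 × 10.036% = 15.653%.
On $1,200,000: 0.15653 × $1,200,000 = $187,836.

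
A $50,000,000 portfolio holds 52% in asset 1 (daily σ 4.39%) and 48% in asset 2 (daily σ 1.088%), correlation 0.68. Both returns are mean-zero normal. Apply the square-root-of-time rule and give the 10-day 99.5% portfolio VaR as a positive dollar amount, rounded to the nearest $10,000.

σ_p = √(0.52²·4.39² + 0.48²·1.088² + 2·0.68·0.52·0.48·4.39·1.088) = 2.666%.
σ_{10d} = 2.666% × √10 = 8.431%.
z(99.5%) = 2.576.
VaR = 2.576 × 8.431% = 21.718%; on $50,000,000 that is $10,859,000.

$10,860,000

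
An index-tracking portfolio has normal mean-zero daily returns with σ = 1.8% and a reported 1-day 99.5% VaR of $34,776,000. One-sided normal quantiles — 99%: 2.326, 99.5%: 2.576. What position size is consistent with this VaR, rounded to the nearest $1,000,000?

VaR as a fraction of value: z·σ = 2.576 × 1.8% = 4.6368%.
Position = $34,776,000 / 0.046368 = $750,000,000.

$750,000,000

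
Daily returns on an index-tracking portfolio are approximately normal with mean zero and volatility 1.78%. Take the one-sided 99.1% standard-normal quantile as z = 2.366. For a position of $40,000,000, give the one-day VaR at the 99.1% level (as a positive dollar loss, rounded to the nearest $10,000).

VaR = z·σ = 2.366 × 1.78% = 4.211%.
On $40,000,000: 0.04211 × $40,000,000 = $1,684,400.

$1,680,000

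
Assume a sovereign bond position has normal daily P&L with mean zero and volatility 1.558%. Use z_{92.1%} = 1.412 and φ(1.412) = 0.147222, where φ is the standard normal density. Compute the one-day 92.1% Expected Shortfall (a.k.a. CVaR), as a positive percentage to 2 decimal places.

2.90%

Tail multiplier: φ(z)/(1−α) = 0.147222 / 0.079 = 1.864.
ES = 1.558% × 1.864 = 2.904%.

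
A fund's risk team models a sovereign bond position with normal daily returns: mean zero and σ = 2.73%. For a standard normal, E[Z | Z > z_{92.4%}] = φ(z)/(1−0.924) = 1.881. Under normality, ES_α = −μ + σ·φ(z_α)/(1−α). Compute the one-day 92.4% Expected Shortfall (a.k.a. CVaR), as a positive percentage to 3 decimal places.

ES = 2.73% × 1.881 = 5.135%.

5.135%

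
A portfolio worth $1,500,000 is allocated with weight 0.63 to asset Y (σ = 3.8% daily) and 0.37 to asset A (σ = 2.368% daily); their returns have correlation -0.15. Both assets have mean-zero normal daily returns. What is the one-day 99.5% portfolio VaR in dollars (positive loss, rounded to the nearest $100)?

$93,600

σ_p² = 0.63²·3.8² + 0.37²·2.368² + 2·-0.15·0.63·0.37·3.8·2.368 = 5.8696 (%²).
σ_p = √5.8696 = 2.423%.
At 99.5%, z = 2.576.
VaR = 2.576 × 2.423% = 6.242%; on $1,500,000 that is $93,630.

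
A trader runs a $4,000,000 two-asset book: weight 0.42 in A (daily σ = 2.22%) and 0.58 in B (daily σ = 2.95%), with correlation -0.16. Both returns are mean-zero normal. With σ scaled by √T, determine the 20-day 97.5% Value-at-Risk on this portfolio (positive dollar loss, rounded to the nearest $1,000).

$636,000

σ_p = √(0.42²·2.22² + 0.58²·2.95² + 2·-0.16·0.42·0.58·2.22·2.95) = 1.813%.
σ_{20d} = 1.813% × √20 = 8.108%.
z(97.5%) = 1.960.
VaR = 1.960 × 8.108% = 15.892%; on $4,000,000 that is $635,680.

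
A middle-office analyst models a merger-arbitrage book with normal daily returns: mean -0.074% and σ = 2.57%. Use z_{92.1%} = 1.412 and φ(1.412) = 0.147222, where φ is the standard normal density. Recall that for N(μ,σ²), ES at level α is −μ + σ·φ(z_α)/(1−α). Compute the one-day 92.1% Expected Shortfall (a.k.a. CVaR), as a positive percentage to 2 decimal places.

Tail multiplier: φ(z)/(1−α) = 0.147222 / 0.079 = 1.864.
ES = −(-0.074%) + 2.57% × 1.864 = 4.864%.

4.86%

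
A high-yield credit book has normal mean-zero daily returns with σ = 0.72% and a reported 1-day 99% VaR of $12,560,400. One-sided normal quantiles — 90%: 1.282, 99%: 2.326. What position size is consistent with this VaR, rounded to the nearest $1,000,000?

$750,000,000

VaR as a fraction of value: z·σ = 2.326 × 0.72% = 1.67472%.
Position = $12,560,400 / 0.0167472 = $750,000,000.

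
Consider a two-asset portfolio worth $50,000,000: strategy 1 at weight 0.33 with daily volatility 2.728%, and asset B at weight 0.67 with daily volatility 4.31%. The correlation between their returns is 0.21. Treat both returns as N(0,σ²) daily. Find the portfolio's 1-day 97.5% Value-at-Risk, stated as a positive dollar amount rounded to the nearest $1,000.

σ_p² = 0.33²·2.728² + 0.67²·4.31² + 2·0.21·0.33·0.67·2.728·4.31 = 10.2411 (%²).
σ_p = √10.2411 = 3.200%.
At 97.5%, z = 1.960.
VaR = 1.960 × 3.200% = 6.272%; on $50,000,000 that is $3,136,000.

$3,136,000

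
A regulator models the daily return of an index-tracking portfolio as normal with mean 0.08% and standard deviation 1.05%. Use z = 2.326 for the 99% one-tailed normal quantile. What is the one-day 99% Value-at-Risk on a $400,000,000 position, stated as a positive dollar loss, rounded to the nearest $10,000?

VaR = −μ + z·σ = −(0.08%) + 2.326 × 1.05% = 2.362%.
On $400,000,000: 0.02362 × $400,000,000 = $9,448,000.

$9,450,000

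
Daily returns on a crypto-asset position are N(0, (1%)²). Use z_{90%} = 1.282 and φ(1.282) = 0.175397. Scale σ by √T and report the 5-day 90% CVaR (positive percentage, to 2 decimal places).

σ_{5d} = 1% × √5 = 2.236%.
ES multiplier = φ(z)/(1−α) = 0.175397/0.1 = 1.754.
ES = 2.236% × 1.754 = 3.922%.

3.92%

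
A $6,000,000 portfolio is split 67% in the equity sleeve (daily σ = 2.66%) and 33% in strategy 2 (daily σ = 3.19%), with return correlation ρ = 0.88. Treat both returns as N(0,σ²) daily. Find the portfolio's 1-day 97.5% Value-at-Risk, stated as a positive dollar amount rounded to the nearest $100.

σ_p² = 0.67²·2.66² + 0.33²·3.19² + 2·0.88·0.67·0.33·2.66·3.19 = 7.5864 (%²).
σ_p = √7.5864 = 2.754%.
At 97.5%, z = 1.960.
VaR = 1.960 × 2.754% = 5.398%; on $6,000,000 that is $323,880.

$323,900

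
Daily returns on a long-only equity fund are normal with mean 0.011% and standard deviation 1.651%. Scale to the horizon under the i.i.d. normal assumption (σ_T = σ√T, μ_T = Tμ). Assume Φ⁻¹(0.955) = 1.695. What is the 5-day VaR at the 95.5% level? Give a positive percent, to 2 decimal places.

σ_{5d} = 1.651% × √5 = 3.692%; μ_{5d} = 5 × 0.011% = 0.055%.
VaR = −(0.055%) + 1.695 × 3.692% = 6.203%.

6.20%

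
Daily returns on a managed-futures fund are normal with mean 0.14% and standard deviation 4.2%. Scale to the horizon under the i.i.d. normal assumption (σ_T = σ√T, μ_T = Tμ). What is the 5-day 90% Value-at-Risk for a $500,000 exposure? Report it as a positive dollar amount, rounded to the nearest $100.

At 90%, z = 1.282.
σ_{5d} = 4.2% × √5 = 9.391%; μ_{5d} = 5 × 0.14% = 0.700%.
VaR = −(0.700%) + 1.282 × 9.391% = 11.339%.
On $500,000: 0.11339 × $500,000 = $56,695.

$56,700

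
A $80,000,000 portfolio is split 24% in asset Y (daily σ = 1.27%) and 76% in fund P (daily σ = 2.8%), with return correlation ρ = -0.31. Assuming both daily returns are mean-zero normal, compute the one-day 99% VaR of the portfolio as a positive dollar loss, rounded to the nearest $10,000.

$3,820,000

σ_p² = 0.24²·1.27² + 0.76²·2.8² + 2·-0.31·0.24·0.76·1.27·2.8 = 4.2191 (%²).
σ_p = √4.2191 = 2.054%.
At 99%, z = 2.326.
VaR = 2.326 × 2.054% = 4.778%; on $80,000,000 that is $3,822,400.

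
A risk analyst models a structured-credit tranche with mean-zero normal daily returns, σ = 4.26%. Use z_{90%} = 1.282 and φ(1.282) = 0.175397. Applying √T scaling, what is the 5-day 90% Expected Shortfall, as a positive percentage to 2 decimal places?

σ_{5d} = 4.26% × √5 = 9.526%.
ES multiplier = φ(z)/(1−α) = 0.175397/0.1 = 1.754.
ES = 9.526% × 1.754 = 16.709%.

16.71%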